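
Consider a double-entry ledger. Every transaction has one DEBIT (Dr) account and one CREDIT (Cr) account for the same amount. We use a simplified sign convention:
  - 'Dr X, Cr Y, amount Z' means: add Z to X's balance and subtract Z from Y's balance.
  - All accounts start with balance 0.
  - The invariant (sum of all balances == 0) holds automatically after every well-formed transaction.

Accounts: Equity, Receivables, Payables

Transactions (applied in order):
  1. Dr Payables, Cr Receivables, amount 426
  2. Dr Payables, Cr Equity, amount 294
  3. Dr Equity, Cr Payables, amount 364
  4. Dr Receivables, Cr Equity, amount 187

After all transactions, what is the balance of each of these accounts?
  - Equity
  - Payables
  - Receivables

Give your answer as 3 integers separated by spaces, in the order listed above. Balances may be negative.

Answer: -117 356 -239

Derivation:
After txn 1 (Dr Payables, Cr Receivables, amount 426): Payables=426 Receivables=-426
After txn 2 (Dr Payables, Cr Equity, amount 294): Equity=-294 Payables=720 Receivables=-426
After txn 3 (Dr Equity, Cr Payables, amount 364): Equity=70 Payables=356 Receivables=-426
After txn 4 (Dr Receivables, Cr Equity, amount 187): Equity=-117 Payables=356 Receivables=-239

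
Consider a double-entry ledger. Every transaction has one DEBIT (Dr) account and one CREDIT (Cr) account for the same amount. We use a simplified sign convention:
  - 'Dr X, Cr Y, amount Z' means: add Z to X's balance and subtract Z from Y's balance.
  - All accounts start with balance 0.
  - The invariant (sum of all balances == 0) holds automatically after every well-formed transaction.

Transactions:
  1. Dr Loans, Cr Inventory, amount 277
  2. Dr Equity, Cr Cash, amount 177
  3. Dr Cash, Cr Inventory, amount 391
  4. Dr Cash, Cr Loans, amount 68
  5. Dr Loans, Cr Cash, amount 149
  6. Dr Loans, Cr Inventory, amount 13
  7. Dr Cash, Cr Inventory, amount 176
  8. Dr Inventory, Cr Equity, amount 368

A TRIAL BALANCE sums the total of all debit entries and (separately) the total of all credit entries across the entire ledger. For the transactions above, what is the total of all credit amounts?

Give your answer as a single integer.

Answer: 1619

Derivation:
Txn 1: credit+=277
Txn 2: credit+=177
Txn 3: credit+=391
Txn 4: credit+=68
Txn 5: credit+=149
Txn 6: credit+=13
Txn 7: credit+=176
Txn 8: credit+=368
Total credits = 1619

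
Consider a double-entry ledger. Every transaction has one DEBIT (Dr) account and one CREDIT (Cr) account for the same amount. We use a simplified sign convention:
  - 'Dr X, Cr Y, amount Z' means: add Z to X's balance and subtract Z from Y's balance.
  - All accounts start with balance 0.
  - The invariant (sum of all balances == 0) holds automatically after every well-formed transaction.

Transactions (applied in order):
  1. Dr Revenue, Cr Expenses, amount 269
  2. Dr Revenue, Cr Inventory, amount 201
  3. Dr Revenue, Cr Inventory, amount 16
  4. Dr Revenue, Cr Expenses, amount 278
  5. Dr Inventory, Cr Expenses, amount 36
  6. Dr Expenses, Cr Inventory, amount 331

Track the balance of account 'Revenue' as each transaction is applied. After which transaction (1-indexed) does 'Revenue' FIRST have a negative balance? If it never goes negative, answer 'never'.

Answer: never

Derivation:
After txn 1: Revenue=269
After txn 2: Revenue=470
After txn 3: Revenue=486
After txn 4: Revenue=764
After txn 5: Revenue=764
After txn 6: Revenue=764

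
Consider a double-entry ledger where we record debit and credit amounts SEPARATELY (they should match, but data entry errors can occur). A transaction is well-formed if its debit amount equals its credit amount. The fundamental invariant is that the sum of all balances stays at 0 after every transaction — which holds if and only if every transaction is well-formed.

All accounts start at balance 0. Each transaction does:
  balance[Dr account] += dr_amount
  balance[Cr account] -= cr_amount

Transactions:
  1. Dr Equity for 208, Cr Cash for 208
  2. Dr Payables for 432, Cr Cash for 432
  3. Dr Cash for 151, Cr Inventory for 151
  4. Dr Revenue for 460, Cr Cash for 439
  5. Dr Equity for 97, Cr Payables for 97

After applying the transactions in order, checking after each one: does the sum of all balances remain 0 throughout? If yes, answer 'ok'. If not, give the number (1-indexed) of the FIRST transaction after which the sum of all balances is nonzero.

Answer: 4

Derivation:
After txn 1: dr=208 cr=208 sum_balances=0
After txn 2: dr=432 cr=432 sum_balances=0
After txn 3: dr=151 cr=151 sum_balances=0
After txn 4: dr=460 cr=439 sum_balances=21
After txn 5: dr=97 cr=97 sum_balances=21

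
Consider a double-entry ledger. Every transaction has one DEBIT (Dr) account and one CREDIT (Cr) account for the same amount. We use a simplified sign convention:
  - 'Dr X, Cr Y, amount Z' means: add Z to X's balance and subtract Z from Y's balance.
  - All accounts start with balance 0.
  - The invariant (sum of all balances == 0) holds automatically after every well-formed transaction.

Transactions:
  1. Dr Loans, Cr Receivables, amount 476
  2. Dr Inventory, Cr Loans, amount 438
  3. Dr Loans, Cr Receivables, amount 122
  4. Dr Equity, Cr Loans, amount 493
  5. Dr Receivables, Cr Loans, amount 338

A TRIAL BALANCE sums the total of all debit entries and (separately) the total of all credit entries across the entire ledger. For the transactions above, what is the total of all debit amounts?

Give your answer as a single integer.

Txn 1: debit+=476
Txn 2: debit+=438
Txn 3: debit+=122
Txn 4: debit+=493
Txn 5: debit+=338
Total debits = 1867

Answer: 1867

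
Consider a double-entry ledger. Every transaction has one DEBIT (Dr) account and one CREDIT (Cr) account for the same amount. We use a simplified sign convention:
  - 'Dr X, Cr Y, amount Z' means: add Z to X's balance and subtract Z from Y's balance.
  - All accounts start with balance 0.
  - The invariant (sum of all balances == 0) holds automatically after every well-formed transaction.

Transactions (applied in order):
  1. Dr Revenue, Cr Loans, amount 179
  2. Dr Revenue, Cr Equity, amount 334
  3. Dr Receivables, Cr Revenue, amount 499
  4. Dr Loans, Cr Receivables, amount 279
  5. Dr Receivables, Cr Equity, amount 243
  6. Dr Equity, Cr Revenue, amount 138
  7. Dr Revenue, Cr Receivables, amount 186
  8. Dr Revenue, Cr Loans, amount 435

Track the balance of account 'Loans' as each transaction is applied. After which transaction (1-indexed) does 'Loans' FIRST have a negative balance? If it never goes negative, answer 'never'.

Answer: 1

Derivation:
After txn 1: Loans=-179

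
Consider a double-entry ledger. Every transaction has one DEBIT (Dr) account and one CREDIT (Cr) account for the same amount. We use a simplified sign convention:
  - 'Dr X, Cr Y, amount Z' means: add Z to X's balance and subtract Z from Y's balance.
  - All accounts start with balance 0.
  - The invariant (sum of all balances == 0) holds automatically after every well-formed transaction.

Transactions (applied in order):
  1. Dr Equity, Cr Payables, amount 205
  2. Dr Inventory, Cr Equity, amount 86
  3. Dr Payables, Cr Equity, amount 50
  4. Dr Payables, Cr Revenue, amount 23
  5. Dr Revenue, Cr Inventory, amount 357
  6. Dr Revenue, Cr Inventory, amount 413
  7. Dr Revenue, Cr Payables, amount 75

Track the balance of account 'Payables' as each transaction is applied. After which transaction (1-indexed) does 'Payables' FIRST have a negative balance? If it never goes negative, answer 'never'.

Answer: 1

Derivation:
After txn 1: Payables=-205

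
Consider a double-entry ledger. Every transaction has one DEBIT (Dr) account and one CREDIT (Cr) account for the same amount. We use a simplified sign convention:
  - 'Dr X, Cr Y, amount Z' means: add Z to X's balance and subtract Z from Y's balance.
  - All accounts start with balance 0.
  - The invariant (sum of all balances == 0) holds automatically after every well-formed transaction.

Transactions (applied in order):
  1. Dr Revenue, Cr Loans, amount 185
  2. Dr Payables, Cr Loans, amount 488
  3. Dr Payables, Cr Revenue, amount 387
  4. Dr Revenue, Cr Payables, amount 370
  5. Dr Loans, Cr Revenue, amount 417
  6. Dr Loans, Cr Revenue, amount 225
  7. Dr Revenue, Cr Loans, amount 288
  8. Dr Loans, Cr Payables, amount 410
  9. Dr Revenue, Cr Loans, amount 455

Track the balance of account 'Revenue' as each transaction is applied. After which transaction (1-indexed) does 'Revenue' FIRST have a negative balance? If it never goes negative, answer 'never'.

Answer: 3

Derivation:
After txn 1: Revenue=185
After txn 2: Revenue=185
After txn 3: Revenue=-202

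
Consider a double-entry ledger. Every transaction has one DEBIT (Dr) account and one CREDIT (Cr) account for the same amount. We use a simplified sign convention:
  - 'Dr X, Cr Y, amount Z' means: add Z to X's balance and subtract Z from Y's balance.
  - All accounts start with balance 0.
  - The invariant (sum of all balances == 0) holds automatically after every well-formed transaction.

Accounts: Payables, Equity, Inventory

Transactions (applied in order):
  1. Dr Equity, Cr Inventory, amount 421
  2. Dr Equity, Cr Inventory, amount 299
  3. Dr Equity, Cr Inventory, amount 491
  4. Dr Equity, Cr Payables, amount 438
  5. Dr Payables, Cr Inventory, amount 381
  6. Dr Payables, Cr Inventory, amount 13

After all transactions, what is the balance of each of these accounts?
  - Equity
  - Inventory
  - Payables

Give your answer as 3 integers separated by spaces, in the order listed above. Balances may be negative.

After txn 1 (Dr Equity, Cr Inventory, amount 421): Equity=421 Inventory=-421
After txn 2 (Dr Equity, Cr Inventory, amount 299): Equity=720 Inventory=-720
After txn 3 (Dr Equity, Cr Inventory, amount 491): Equity=1211 Inventory=-1211
After txn 4 (Dr Equity, Cr Payables, amount 438): Equity=1649 Inventory=-1211 Payables=-438
After txn 5 (Dr Payables, Cr Inventory, amount 381): Equity=1649 Inventory=-1592 Payables=-57
After txn 6 (Dr Payables, Cr Inventory, amount 13): Equity=1649 Inventory=-1605 Payables=-44

Answer: 1649 -1605 -44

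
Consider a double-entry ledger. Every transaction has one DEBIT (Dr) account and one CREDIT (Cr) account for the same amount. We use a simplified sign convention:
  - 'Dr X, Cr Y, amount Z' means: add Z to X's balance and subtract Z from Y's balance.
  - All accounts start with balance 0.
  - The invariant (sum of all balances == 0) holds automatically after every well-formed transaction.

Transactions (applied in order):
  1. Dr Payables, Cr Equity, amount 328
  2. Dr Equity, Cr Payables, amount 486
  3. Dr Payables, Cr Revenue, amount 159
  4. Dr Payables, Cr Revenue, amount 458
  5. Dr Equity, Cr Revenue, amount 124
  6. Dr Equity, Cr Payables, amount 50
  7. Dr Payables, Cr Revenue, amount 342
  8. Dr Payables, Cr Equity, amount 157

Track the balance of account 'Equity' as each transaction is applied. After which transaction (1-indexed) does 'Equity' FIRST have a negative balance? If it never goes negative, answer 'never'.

After txn 1: Equity=-328

Answer: 1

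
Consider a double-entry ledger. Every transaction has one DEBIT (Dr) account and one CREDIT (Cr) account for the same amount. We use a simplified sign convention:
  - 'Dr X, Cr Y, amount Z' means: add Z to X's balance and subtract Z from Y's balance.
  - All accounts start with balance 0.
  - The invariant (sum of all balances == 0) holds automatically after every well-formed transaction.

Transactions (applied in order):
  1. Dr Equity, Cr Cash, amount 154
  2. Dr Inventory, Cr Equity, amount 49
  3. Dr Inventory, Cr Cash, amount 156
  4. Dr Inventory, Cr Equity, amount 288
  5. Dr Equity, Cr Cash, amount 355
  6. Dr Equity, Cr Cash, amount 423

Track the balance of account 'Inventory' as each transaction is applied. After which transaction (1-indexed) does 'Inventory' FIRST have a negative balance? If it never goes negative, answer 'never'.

After txn 1: Inventory=0
After txn 2: Inventory=49
After txn 3: Inventory=205
After txn 4: Inventory=493
After txn 5: Inventory=493
After txn 6: Inventory=493

Answer: never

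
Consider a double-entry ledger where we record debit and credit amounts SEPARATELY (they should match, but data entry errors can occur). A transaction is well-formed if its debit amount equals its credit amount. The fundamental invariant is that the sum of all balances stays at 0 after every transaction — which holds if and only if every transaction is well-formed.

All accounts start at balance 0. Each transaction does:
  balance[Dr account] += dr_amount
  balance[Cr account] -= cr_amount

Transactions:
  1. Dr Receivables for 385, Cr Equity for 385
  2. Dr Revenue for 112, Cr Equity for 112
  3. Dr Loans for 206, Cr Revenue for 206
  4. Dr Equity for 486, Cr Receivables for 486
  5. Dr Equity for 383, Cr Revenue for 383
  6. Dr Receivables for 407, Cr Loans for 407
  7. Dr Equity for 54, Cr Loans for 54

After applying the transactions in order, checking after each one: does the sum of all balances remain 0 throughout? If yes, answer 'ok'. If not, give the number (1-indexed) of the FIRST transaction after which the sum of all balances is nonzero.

After txn 1: dr=385 cr=385 sum_balances=0
After txn 2: dr=112 cr=112 sum_balances=0
After txn 3: dr=206 cr=206 sum_balances=0
After txn 4: dr=486 cr=486 sum_balances=0
After txn 5: dr=383 cr=383 sum_balances=0
After txn 6: dr=407 cr=407 sum_balances=0
After txn 7: dr=54 cr=54 sum_balances=0

Answer: ok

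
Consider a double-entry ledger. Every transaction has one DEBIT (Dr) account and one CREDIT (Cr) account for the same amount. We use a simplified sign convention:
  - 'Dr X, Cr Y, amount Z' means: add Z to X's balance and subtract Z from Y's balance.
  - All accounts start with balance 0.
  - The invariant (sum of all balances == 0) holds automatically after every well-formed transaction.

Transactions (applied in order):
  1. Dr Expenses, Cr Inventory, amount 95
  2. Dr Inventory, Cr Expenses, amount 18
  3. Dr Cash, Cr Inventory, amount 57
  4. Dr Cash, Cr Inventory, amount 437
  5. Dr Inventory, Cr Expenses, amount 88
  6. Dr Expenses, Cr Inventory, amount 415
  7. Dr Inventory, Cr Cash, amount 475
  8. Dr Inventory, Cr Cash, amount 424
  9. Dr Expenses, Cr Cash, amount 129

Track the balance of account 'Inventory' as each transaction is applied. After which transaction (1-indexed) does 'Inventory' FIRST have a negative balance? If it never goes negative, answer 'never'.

Answer: 1

Derivation:
After txn 1: Inventory=-95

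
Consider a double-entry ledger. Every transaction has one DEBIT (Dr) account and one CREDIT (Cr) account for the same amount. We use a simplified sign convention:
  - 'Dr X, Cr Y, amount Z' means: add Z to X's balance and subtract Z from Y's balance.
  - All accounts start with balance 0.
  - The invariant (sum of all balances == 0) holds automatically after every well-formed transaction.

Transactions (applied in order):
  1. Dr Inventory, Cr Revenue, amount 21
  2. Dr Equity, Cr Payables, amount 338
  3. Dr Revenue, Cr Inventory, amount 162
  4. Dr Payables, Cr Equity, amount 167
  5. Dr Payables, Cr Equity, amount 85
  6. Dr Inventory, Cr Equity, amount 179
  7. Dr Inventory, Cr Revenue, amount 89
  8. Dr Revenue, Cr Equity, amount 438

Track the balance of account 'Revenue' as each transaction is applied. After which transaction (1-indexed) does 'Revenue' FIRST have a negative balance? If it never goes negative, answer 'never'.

Answer: 1

Derivation:
After txn 1: Revenue=-21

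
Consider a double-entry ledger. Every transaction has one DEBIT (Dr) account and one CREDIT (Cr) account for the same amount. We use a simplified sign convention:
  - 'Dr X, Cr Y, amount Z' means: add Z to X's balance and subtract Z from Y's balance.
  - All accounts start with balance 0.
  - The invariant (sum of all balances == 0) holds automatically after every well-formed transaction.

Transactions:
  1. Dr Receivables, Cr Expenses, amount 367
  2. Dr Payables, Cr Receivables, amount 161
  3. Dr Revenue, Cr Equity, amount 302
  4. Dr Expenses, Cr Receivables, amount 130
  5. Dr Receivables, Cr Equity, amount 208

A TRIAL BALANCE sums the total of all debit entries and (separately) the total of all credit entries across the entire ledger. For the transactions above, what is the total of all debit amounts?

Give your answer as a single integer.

Answer: 1168

Derivation:
Txn 1: debit+=367
Txn 2: debit+=161
Txn 3: debit+=302
Txn 4: debit+=130
Txn 5: debit+=208
Total debits = 1168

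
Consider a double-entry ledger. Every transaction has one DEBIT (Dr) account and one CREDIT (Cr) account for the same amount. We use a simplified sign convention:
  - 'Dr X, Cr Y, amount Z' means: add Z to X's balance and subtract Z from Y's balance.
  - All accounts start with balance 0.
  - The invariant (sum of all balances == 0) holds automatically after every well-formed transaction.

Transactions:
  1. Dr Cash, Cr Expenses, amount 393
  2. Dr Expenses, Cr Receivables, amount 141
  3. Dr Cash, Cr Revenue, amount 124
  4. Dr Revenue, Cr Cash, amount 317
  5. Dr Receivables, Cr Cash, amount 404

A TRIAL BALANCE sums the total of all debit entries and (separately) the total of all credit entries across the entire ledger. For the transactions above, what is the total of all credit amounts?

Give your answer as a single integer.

Txn 1: credit+=393
Txn 2: credit+=141
Txn 3: credit+=124
Txn 4: credit+=317
Txn 5: credit+=404
Total credits = 1379

Answer: 1379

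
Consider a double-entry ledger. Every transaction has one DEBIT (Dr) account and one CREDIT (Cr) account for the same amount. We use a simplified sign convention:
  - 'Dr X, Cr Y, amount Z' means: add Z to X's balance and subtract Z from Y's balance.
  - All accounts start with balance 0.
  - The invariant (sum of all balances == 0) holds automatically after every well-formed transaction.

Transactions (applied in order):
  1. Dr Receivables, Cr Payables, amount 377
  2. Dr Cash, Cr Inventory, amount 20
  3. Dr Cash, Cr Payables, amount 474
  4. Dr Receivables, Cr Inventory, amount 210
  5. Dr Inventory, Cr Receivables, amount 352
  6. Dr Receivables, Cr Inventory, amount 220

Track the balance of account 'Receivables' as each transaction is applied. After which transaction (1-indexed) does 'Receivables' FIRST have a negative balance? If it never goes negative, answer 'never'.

After txn 1: Receivables=377
After txn 2: Receivables=377
After txn 3: Receivables=377
After txn 4: Receivables=587
After txn 5: Receivables=235
After txn 6: Receivables=455

Answer: never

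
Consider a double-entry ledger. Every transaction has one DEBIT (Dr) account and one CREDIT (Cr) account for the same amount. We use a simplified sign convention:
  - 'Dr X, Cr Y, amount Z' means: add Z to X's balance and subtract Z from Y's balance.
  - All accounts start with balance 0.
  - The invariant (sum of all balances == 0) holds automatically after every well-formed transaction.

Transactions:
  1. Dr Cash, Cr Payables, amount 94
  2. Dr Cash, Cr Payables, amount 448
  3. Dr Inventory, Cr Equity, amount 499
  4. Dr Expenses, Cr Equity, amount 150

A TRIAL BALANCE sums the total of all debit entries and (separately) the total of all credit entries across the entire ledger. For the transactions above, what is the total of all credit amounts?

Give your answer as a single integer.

Txn 1: credit+=94
Txn 2: credit+=448
Txn 3: credit+=499
Txn 4: credit+=150
Total credits = 1191

Answer: 1191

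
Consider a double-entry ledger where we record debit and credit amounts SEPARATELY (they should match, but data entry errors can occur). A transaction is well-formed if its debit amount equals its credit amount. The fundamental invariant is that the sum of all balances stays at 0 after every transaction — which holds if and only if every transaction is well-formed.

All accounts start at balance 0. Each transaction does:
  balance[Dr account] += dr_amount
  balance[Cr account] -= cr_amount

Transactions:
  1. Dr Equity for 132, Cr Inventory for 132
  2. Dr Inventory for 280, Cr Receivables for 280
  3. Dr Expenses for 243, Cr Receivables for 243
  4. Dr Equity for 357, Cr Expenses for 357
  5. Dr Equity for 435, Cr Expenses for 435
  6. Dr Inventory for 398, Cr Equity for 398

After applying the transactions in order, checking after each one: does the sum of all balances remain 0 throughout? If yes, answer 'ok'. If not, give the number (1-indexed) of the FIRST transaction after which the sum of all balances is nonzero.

After txn 1: dr=132 cr=132 sum_balances=0
After txn 2: dr=280 cr=280 sum_balances=0
After txn 3: dr=243 cr=243 sum_balances=0
After txn 4: dr=357 cr=357 sum_balances=0
After txn 5: dr=435 cr=435 sum_balances=0
After txn 6: dr=398 cr=398 sum_balances=0

Answer: ok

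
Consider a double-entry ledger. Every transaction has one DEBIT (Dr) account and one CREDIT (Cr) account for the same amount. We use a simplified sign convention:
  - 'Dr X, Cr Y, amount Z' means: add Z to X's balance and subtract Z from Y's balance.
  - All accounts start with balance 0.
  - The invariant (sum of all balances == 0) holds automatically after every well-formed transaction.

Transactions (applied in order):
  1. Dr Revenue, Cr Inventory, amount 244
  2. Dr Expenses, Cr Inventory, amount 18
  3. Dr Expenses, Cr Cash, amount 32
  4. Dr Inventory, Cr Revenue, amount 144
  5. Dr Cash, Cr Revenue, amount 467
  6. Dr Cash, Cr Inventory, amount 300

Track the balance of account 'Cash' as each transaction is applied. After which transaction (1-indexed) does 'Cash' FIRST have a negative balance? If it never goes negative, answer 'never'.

After txn 1: Cash=0
After txn 2: Cash=0
After txn 3: Cash=-32

Answer: 3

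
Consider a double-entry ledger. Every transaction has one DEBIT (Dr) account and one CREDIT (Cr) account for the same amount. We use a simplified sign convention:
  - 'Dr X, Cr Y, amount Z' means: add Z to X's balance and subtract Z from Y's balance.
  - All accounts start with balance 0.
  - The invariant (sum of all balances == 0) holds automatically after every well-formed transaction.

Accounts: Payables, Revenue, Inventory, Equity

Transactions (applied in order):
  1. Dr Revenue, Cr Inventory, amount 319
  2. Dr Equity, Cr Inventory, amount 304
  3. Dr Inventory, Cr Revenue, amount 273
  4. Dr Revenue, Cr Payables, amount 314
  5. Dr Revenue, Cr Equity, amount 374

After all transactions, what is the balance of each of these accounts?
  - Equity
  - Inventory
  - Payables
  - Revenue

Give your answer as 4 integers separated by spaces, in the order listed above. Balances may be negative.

Answer: -70 -350 -314 734

Derivation:
After txn 1 (Dr Revenue, Cr Inventory, amount 319): Inventory=-319 Revenue=319
After txn 2 (Dr Equity, Cr Inventory, amount 304): Equity=304 Inventory=-623 Revenue=319
After txn 3 (Dr Inventory, Cr Revenue, amount 273): Equity=304 Inventory=-350 Revenue=46
After txn 4 (Dr Revenue, Cr Payables, amount 314): Equity=304 Inventory=-350 Payables=-314 Revenue=360
After txn 5 (Dr Revenue, Cr Equity, amount 374): Equity=-70 Inventory=-350 Payables=-314 Revenue=734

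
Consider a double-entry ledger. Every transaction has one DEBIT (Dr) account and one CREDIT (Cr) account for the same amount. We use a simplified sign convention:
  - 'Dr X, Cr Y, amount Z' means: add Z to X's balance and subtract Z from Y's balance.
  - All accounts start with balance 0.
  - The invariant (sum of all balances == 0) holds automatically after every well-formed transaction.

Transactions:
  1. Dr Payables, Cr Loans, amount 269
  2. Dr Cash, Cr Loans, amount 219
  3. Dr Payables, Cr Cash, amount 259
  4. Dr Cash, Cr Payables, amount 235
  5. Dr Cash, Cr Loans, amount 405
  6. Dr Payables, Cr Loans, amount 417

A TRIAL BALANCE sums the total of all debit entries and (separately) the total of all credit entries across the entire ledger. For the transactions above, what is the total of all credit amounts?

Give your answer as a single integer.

Answer: 1804

Derivation:
Txn 1: credit+=269
Txn 2: credit+=219
Txn 3: credit+=259
Txn 4: credit+=235
Txn 5: credit+=405
Txn 6: credit+=417
Total credits = 1804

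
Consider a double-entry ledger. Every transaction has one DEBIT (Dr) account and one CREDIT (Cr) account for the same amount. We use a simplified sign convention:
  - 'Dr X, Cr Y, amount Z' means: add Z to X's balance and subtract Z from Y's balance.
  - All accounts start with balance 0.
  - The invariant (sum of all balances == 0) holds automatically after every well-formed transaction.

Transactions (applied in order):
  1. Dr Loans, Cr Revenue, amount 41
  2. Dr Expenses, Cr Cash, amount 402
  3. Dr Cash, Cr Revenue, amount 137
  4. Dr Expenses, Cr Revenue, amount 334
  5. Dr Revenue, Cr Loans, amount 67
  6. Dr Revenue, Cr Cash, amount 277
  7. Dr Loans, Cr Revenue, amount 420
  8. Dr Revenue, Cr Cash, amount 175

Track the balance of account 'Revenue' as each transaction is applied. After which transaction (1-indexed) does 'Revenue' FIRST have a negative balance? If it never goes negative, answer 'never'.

After txn 1: Revenue=-41

Answer: 1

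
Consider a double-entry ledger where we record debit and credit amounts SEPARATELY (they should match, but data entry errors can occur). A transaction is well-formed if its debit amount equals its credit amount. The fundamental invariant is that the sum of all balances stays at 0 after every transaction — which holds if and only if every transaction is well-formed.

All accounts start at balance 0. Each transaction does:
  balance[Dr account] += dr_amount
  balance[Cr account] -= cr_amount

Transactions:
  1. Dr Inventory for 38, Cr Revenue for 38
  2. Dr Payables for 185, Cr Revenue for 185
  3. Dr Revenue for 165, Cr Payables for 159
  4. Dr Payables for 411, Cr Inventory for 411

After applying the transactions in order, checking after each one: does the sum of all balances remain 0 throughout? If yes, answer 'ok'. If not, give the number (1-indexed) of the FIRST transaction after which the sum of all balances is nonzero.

Answer: 3

Derivation:
After txn 1: dr=38 cr=38 sum_balances=0
After txn 2: dr=185 cr=185 sum_balances=0
After txn 3: dr=165 cr=159 sum_balances=6
After txn 4: dr=411 cr=411 sum_balances=6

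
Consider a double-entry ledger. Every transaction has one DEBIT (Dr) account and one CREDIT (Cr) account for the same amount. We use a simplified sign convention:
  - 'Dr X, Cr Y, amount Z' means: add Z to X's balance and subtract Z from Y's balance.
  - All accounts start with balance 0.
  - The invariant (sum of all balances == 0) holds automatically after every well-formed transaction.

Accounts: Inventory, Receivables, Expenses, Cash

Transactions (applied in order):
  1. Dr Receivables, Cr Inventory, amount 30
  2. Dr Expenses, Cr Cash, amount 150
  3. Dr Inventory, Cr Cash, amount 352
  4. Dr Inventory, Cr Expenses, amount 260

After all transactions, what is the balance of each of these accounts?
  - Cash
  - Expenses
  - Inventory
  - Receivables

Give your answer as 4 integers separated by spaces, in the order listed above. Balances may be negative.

Answer: -502 -110 582 30

Derivation:
After txn 1 (Dr Receivables, Cr Inventory, amount 30): Inventory=-30 Receivables=30
After txn 2 (Dr Expenses, Cr Cash, amount 150): Cash=-150 Expenses=150 Inventory=-30 Receivables=30
After txn 3 (Dr Inventory, Cr Cash, amount 352): Cash=-502 Expenses=150 Inventory=322 Receivables=30
After txn 4 (Dr Inventory, Cr Expenses, amount 260): Cash=-502 Expenses=-110 Inventory=582 Receivables=30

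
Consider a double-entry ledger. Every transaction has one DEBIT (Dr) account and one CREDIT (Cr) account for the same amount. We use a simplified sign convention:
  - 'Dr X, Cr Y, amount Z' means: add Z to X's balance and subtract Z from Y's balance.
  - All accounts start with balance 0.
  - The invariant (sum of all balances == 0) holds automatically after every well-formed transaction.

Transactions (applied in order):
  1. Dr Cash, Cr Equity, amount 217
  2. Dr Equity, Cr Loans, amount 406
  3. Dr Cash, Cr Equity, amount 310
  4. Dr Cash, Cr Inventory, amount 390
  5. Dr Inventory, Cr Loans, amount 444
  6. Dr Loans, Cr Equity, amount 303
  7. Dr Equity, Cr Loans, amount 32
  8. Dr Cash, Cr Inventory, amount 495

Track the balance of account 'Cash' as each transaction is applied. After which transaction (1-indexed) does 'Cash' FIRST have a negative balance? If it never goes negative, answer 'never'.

Answer: never

Derivation:
After txn 1: Cash=217
After txn 2: Cash=217
After txn 3: Cash=527
After txn 4: Cash=917
After txn 5: Cash=917
After txn 6: Cash=917
After txn 7: Cash=917
After txn 8: Cash=1412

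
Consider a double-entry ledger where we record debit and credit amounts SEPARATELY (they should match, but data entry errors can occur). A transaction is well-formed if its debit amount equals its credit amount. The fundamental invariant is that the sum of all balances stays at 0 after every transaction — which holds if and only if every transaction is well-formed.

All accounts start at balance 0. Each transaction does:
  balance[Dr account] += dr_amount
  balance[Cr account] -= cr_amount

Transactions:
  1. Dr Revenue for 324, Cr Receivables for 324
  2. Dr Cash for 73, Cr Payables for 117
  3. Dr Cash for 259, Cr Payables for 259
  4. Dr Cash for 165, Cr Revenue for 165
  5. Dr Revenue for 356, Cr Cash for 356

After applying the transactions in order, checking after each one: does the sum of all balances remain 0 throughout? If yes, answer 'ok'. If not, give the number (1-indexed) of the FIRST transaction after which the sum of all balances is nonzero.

After txn 1: dr=324 cr=324 sum_balances=0
After txn 2: dr=73 cr=117 sum_balances=-44
After txn 3: dr=259 cr=259 sum_balances=-44
After txn 4: dr=165 cr=165 sum_balances=-44
After txn 5: dr=356 cr=356 sum_balances=-44

Answer: 2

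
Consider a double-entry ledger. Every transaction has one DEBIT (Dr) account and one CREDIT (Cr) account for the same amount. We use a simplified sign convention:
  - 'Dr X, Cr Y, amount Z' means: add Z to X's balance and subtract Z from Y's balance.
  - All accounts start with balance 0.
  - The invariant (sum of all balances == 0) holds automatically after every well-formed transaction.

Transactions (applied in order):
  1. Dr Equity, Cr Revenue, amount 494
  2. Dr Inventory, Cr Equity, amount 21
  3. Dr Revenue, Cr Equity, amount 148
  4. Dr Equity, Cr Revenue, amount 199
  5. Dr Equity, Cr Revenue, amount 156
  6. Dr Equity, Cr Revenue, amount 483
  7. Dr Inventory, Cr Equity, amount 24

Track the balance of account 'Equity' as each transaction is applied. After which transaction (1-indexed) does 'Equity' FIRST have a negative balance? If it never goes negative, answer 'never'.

After txn 1: Equity=494
After txn 2: Equity=473
After txn 3: Equity=325
After txn 4: Equity=524
After txn 5: Equity=680
After txn 6: Equity=1163
After txn 7: Equity=1139

Answer: never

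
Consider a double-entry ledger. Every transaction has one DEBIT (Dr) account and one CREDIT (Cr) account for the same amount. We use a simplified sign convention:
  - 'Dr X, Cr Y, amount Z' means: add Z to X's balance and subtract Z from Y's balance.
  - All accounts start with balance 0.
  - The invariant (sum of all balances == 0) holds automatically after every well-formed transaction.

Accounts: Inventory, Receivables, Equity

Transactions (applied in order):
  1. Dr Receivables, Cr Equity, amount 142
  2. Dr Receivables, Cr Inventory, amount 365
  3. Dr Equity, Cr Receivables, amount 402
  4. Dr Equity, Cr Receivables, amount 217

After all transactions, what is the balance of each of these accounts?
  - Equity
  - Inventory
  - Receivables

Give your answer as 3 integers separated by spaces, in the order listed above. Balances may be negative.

Answer: 477 -365 -112

Derivation:
After txn 1 (Dr Receivables, Cr Equity, amount 142): Equity=-142 Receivables=142
After txn 2 (Dr Receivables, Cr Inventory, amount 365): Equity=-142 Inventory=-365 Receivables=507
After txn 3 (Dr Equity, Cr Receivables, amount 402): Equity=260 Inventory=-365 Receivables=105
After txn 4 (Dr Equity, Cr Receivables, amount 217): Equity=477 Inventory=-365 Receivables=-112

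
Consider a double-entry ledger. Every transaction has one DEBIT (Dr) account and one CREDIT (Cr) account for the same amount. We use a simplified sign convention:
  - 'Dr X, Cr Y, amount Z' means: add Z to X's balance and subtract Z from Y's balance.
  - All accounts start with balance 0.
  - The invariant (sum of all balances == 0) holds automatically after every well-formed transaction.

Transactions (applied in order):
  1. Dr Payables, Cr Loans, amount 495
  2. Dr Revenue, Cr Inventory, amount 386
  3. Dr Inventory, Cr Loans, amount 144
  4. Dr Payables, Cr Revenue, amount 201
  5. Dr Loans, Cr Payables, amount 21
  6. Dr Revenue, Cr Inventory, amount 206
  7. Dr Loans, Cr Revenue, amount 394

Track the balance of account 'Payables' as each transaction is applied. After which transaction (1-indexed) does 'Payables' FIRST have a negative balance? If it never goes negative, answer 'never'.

Answer: never

Derivation:
After txn 1: Payables=495
After txn 2: Payables=495
After txn 3: Payables=495
After txn 4: Payables=696
After txn 5: Payables=675
After txn 6: Payables=675
After txn 7: Payables=675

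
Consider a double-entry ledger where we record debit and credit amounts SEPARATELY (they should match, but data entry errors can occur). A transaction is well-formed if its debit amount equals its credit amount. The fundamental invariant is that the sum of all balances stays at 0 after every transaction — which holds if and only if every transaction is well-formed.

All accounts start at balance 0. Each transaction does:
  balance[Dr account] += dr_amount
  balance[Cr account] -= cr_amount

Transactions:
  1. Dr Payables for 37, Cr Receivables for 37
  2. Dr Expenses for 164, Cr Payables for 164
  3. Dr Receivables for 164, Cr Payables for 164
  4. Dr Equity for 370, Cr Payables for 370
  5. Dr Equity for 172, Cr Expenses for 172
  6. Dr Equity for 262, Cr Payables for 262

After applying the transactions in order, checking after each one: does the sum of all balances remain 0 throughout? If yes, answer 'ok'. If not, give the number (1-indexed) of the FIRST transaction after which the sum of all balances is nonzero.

After txn 1: dr=37 cr=37 sum_balances=0
After txn 2: dr=164 cr=164 sum_balances=0
After txn 3: dr=164 cr=164 sum_balances=0
After txn 4: dr=370 cr=370 sum_balances=0
After txn 5: dr=172 cr=172 sum_balances=0
After txn 6: dr=262 cr=262 sum_balances=0

Answer: ok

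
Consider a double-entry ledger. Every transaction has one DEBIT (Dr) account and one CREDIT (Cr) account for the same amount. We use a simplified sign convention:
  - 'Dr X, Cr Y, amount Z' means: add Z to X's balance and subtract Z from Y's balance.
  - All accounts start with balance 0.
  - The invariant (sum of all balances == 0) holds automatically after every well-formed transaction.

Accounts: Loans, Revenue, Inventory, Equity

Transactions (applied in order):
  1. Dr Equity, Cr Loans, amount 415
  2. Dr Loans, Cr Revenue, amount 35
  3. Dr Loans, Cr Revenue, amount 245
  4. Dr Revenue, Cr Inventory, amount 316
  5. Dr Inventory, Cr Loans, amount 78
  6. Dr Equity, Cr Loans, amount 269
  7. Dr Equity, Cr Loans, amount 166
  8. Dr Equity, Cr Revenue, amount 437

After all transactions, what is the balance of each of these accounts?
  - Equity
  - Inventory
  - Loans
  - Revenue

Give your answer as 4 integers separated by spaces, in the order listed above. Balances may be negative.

Answer: 1287 -238 -648 -401

Derivation:
After txn 1 (Dr Equity, Cr Loans, amount 415): Equity=415 Loans=-415
After txn 2 (Dr Loans, Cr Revenue, amount 35): Equity=415 Loans=-380 Revenue=-35
After txn 3 (Dr Loans, Cr Revenue, amount 245): Equity=415 Loans=-135 Revenue=-280
After txn 4 (Dr Revenue, Cr Inventory, amount 316): Equity=415 Inventory=-316 Loans=-135 Revenue=36
After txn 5 (Dr Inventory, Cr Loans, amount 78): Equity=415 Inventory=-238 Loans=-213 Revenue=36
After txn 6 (Dr Equity, Cr Loans, amount 269): Equity=684 Inventory=-238 Loans=-482 Revenue=36
After txn 7 (Dr Equity, Cr Loans, amount 166): Equity=850 Inventory=-238 Loans=-648 Revenue=36
After txn 8 (Dr Equity, Cr Revenue, amount 437): Equity=1287 Inventory=-238 Loans=-648 Revenue=-401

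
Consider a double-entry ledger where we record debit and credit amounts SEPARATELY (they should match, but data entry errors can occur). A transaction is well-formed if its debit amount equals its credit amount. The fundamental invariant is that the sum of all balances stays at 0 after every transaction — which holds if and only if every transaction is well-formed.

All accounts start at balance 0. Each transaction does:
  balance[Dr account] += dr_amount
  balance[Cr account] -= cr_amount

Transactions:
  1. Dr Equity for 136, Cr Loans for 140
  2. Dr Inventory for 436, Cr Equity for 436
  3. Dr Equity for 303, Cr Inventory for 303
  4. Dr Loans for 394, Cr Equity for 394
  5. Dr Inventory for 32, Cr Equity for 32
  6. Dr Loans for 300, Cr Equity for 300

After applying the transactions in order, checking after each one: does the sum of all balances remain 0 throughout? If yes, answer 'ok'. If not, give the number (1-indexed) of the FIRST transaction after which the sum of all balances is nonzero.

Answer: 1

Derivation:
After txn 1: dr=136 cr=140 sum_balances=-4
After txn 2: dr=436 cr=436 sum_balances=-4
After txn 3: dr=303 cr=303 sum_balances=-4
After txn 4: dr=394 cr=394 sum_balances=-4
After txn 5: dr=32 cr=32 sum_balances=-4
After txn 6: dr=300 cr=300 sum_balances=-4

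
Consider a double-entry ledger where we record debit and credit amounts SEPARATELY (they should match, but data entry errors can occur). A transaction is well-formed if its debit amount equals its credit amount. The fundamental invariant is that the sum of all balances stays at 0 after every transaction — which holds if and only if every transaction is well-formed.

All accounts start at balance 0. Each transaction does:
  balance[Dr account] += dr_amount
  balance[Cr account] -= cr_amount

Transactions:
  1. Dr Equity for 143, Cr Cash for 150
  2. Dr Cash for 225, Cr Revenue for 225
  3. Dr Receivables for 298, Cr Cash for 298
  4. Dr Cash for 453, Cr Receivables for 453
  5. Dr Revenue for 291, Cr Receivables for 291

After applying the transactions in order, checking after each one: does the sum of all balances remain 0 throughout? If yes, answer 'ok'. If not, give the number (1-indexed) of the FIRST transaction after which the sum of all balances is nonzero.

Answer: 1

Derivation:
After txn 1: dr=143 cr=150 sum_balances=-7
After txn 2: dr=225 cr=225 sum_balances=-7
After txn 3: dr=298 cr=298 sum_balances=-7
After txn 4: dr=453 cr=453 sum_balances=-7
After txn 5: dr=291 cr=291 sum_balances=-7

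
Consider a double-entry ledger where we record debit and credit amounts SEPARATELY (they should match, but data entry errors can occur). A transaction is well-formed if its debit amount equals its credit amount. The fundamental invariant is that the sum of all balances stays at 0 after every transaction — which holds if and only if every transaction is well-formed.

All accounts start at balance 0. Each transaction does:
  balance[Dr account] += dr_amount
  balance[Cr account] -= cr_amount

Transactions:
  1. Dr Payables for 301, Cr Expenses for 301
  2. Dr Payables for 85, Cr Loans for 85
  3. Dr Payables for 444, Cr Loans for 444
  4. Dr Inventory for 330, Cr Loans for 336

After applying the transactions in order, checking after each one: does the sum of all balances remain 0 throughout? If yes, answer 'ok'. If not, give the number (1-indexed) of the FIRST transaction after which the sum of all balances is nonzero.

Answer: 4

Derivation:
After txn 1: dr=301 cr=301 sum_balances=0
After txn 2: dr=85 cr=85 sum_balances=0
After txn 3: dr=444 cr=444 sum_balances=0
After txn 4: dr=330 cr=336 sum_balances=-6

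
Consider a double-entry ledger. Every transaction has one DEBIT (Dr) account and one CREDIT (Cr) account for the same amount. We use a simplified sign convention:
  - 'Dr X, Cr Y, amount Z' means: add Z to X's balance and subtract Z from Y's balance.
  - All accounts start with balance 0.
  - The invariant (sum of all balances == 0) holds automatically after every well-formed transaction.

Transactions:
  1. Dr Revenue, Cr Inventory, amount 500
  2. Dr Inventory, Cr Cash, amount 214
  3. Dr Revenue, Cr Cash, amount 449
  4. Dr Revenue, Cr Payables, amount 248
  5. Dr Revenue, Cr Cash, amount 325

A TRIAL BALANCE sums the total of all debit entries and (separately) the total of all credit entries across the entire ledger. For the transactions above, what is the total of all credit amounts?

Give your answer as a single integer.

Answer: 1736

Derivation:
Txn 1: credit+=500
Txn 2: credit+=214
Txn 3: credit+=449
Txn 4: credit+=248
Txn 5: credit+=325
Total credits = 1736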